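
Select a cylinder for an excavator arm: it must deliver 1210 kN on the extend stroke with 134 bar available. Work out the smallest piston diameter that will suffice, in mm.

D ≈ 339 mm

Extension force acts on the full piston face: F = P × (π/4)D².
D = √(4F / (πP)) = √(4 × 1210 kN / (π × 134 bar))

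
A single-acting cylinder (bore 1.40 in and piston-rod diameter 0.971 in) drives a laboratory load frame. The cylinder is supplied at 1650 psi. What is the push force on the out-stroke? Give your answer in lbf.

F ≈ 2540 lbf

Cap-side area A_cap = π/4 × (1.40 in)² = 1.539 in^2
F = P × A_cap = 1650 psi × A_cap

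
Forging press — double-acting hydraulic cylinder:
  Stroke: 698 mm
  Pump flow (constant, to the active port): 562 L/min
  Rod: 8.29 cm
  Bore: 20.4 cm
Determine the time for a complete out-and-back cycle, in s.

Cap-side area A_cap = π/4 × (20.4 cm)² = 326.9 cm^2
Rod-side annular area A_ann = π/4 × (20.4² − 8.29²) = 272.9 cm^2
t_ext = A_cap·L/Q = 2.436 s
t_ret = A_ann·L/Q = 2.033 s
t_cycle = t_ext + t_ret

t ≈ 4.47 s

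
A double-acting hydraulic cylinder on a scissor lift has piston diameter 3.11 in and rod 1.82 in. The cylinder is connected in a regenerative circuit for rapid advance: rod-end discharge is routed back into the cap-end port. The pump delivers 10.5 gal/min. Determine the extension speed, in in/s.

In regeneration the rod-end outflow joins the pump flow into the cap end, so the net volume the pump must supply per unit advance equals the rod cross-section area.
Rod cross-section A_rod = π/4 × (1.82 in)² = 2.602 in^2
v = Q_pump / A_rod

v ≈ 15.5 in/s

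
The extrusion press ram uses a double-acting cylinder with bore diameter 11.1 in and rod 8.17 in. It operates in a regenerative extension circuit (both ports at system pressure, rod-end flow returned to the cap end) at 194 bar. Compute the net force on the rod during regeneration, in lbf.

With equal pressure on both faces, forces on the annular region cancel; the net push is pressure × rod cross-section.
Rod cross-section A_rod = π/4 × (8.17 in)² = 52.42 in^2
F = P × A_rod

F ≈ 1.48e5 lbf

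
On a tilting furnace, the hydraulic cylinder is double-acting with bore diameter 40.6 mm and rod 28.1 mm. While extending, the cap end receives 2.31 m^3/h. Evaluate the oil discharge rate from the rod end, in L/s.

Cap-side area A_cap = π/4 × (40.6 mm)² = 1295 mm^2
Rod-side annular area A_ann = π/4 × (40.6² − 28.1²) = 674.5 mm^2
Piston speed v = Q_in/A_cap; rod-end outflow Q_out = v × A_ann = Q_in × A_ann/A_cap.

Q_out ≈ 0.334 L/s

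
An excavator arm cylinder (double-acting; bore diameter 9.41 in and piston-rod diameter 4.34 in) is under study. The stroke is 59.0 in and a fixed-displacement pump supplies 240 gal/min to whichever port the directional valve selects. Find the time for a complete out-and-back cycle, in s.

t ≈ 7.94 s

Cap-side area A_cap = π/4 × (9.41 in)² = 69.55 in^2
Rod-side annular area A_ann = π/4 × (9.41² − 4.34²) = 54.75 in^2
t_ext = A_cap·L/Q = 4.441 s
t_ret = A_ann·L/Q = 3.496 s
t_cycle = t_ext + t_ret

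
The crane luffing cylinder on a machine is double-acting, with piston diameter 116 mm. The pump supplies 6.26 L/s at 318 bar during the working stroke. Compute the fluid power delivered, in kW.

Hydraulic power = P × Q

W ≈ 199 kW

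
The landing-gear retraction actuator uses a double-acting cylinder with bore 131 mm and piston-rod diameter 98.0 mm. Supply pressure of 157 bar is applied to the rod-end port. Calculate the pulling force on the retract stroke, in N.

Rod-side annular area A_ann = π/4 × (131² − 98.0²) = 5935 mm^2
On retraction the pressure acts on the annular area (bore minus rod).
F = P × A_ann

F ≈ 93200 N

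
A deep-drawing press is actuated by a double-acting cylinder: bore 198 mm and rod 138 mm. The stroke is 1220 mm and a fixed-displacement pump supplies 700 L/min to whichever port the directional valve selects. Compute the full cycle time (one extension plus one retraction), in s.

Cap-side area A_cap = π/4 × (198 mm)² = 30790 mm^2
Rod-side annular area A_ann = π/4 × (198² − 138²) = 15830 mm^2
t_ext = A_cap·L/Q = 3.220 s
t_ret = A_ann·L/Q = 1.656 s
t_cycle = t_ext + t_ret

t ≈ 4.88 s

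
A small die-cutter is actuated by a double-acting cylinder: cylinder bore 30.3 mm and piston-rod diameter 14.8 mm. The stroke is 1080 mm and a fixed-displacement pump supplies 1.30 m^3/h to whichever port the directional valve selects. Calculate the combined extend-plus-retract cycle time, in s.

t ≈ 3.80 s

Cap-side area A_cap = π/4 × (30.3 mm)² = 721.1 mm^2
Rod-side annular area A_ann = π/4 × (30.3² − 14.8²) = 549.0 mm^2
t_ext = A_cap·L/Q = 2.157 s
t_ret = A_ann·L/Q = 1.642 s
t_cycle = t_ext + t_ret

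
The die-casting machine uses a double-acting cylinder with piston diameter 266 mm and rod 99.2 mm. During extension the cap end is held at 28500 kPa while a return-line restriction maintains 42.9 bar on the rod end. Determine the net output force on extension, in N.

F ≈ 1.38e6 N

Cap-side area A_cap = π/4 × (266 mm)² = 55570 mm^2
Rod-side annular area A_ann = π/4 × (266² − 99.2²) = 47840 mm^2
Net thrust = P_cap·A_cap − P_rod·A_ann = 1.584e6 N − 2.052e5 N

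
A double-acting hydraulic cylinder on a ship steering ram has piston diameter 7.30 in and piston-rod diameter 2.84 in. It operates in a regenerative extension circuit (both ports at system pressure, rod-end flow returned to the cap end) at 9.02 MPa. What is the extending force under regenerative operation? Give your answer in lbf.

With equal pressure on both faces, forces on the annular region cancel; the net push is pressure × rod cross-section.
Rod cross-section A_rod = π/4 × (2.84 in)² = 6.335 in^2
F = P × A_rod

F ≈ 8290 lbf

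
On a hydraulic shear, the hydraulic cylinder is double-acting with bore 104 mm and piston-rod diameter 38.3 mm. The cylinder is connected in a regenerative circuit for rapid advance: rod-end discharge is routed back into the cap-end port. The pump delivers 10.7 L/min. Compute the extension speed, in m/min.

v ≈ 9.29 m/min

In regeneration the rod-end outflow joins the pump flow into the cap end, so the net volume the pump must supply per unit advance equals the rod cross-section area.
Rod cross-section A_rod = π/4 × (38.3 mm)² = 1152 mm^2
v = Q_pump / A_rod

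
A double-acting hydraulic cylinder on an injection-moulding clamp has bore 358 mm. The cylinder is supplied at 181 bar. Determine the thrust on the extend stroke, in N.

F ≈ 1.82e6 N

Cap-side area A_cap = π/4 × (358 mm)² = 1.007e5 mm^2
F = P × A_cap = 181 bar × A_cap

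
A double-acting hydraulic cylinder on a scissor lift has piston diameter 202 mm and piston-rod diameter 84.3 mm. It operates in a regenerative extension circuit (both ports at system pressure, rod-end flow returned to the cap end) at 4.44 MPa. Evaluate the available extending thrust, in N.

F ≈ 24800 N

With equal pressure on both faces, forces on the annular region cancel; the net push is pressure × rod cross-section.
Rod cross-section A_rod = π/4 × (84.3 mm)² = 5581 mm^2
F = P × A_rod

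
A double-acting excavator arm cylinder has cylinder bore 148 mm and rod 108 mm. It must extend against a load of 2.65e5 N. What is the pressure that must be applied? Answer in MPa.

P ≈ 15.4 MPa

Cap-side area A_cap = π/4 × (148 mm)² = 17200 mm^2
P = F / A = 2.65e5 N / A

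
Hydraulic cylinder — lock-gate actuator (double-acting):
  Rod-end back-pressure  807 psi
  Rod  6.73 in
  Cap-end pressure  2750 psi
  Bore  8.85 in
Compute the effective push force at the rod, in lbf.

F ≈ 1.48e5 lbf

Cap-side area A_cap = π/4 × (8.85 in)² = 61.51 in^2
Rod-side annular area A_ann = π/4 × (8.85² − 6.73²) = 25.94 in^2
Net thrust = P_cap·A_cap − P_rod·A_ann = 1.692e5 lbf − 20930 lbf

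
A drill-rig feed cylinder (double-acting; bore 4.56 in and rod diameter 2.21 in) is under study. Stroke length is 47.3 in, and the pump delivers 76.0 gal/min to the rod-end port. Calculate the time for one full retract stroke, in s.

Rod-side annular area A_ann = π/4 × (4.56² − 2.21²) = 12.50 in^2
Swept volume V = A × L; t = V / Q = A·L / Q

t ≈ 2.02 s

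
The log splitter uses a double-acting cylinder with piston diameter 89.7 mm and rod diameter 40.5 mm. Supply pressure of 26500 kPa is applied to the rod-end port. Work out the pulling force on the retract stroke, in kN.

F ≈ 133 kN

Rod-side annular area A_ann = π/4 × (89.7² − 40.5²) = 5031 mm^2
On retraction the pressure acts on the annular area (bore minus rod).
F = P × A_ann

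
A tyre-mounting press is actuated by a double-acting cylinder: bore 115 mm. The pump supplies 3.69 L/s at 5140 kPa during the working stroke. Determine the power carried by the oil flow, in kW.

W ≈ 19.0 kW

Hydraulic power = P × Q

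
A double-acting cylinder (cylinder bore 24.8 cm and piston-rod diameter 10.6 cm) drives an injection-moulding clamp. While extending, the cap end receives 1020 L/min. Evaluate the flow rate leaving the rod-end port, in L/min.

Cap-side area A_cap = π/4 × (24.8 cm)² = 483.1 cm^2
Rod-side annular area A_ann = π/4 × (24.8² − 10.6²) = 394.8 cm^2
Piston speed v = Q_in/A_cap; rod-end outflow Q_out = v × A_ann = Q_in × A_ann/A_cap.

Q_out ≈ 834 L/min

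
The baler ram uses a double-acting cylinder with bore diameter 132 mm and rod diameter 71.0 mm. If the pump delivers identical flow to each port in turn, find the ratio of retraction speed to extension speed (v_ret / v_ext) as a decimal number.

v_ret/v_ext ≈ 1.41

Cap-side area A_cap = π/4 × (132 mm)² = 13680 mm^2
Rod-side annular area A_ann = π/4 × (132² − 71.0²) = 9726 mm^2
For equal Q, v ∝ 1/A, so v_ret/v_ext = A_cap/A_ann.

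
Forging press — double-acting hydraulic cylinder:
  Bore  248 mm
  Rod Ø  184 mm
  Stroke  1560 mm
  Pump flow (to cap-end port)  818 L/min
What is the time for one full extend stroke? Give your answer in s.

Cap-side area A_cap = π/4 × (248 mm)² = 48310 mm^2
Swept volume V = A × L; t = V / Q = A·L / Q

t ≈ 5.53 s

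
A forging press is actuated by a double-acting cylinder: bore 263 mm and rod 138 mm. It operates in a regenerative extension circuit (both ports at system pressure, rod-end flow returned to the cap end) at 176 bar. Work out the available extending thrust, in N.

With equal pressure on both faces, forces on the annular region cancel; the net push is pressure × rod cross-section.
Rod cross-section A_rod = π/4 × (138 mm)² = 14960 mm^2
F = P × A_rod

F ≈ 2.63e5 N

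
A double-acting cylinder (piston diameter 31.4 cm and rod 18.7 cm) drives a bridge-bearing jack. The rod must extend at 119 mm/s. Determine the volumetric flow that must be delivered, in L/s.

Cap-side area A_cap = π/4 × (31.4 cm)² = 774.4 cm^2
Q = A × v

Q ≈ 9.22 L/s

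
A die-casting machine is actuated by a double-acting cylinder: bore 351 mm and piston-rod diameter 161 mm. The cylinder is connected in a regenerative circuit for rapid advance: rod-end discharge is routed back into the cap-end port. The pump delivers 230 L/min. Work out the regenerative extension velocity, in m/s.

In regeneration the rod-end outflow joins the pump flow into the cap end, so the net volume the pump must supply per unit advance equals the rod cross-section area.
Rod cross-section A_rod = π/4 × (161 mm)² = 20360 mm^2
v = Q_pump / A_rod

v ≈ 0.188 m/s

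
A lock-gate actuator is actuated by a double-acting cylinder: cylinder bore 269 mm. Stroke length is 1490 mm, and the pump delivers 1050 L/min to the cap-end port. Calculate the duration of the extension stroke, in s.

t ≈ 4.84 s

Cap-side area A_cap = π/4 × (269 mm)² = 56830 mm^2
Swept volume V = A × L; t = V / Q = A·L / Q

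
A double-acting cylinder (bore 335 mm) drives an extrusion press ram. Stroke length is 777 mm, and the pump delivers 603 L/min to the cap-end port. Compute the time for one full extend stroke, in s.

Cap-side area A_cap = π/4 × (335 mm)² = 88140 mm^2
Swept volume V = A × L; t = V / Q = A·L / Q

t ≈ 6.81 s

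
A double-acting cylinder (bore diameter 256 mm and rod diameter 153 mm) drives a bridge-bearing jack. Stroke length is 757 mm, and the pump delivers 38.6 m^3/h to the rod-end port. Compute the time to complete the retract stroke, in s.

Rod-side annular area A_ann = π/4 × (256² − 153²) = 33090 mm^2
Swept volume V = A × L; t = V / Q = A·L / Q

t ≈ 2.34 s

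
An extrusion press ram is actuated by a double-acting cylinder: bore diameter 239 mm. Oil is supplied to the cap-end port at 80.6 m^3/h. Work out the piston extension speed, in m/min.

v ≈ 29.9 m/min

Cap-side area A_cap = π/4 × (239 mm)² = 44860 mm^2
v = Q / A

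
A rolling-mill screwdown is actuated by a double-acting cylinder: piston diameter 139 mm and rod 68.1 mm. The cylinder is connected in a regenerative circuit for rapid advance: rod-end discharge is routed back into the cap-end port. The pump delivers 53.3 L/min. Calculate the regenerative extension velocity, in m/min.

v ≈ 14.6 m/min

In regeneration the rod-end outflow joins the pump flow into the cap end, so the net volume the pump must supply per unit advance equals the rod cross-section area.
Rod cross-section A_rod = π/4 × (68.1 mm)² = 3642 mm^2
v = Q_pump / A_rod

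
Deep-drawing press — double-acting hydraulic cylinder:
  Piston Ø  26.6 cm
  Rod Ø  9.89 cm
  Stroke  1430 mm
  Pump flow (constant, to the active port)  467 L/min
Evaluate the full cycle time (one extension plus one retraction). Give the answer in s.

t ≈ 19.0 s

Cap-side area A_cap = π/4 × (26.6 cm)² = 555.7 cm^2
Rod-side annular area A_ann = π/4 × (26.6² − 9.89²) = 478.9 cm^2
t_ext = A_cap·L/Q = 10.21 s
t_ret = A_ann·L/Q = 8.799 s
t_cycle = t_ext + t_ret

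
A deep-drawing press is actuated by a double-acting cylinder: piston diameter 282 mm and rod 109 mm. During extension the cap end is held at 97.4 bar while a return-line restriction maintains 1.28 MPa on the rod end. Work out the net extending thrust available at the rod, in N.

F ≈ 5.40e5 N

Cap-side area A_cap = π/4 × (282 mm)² = 62460 mm^2
Rod-side annular area A_ann = π/4 × (282² − 109²) = 53130 mm^2
Net thrust = P_cap·A_cap − P_rod·A_ann = 6.083e5 N − 68000 N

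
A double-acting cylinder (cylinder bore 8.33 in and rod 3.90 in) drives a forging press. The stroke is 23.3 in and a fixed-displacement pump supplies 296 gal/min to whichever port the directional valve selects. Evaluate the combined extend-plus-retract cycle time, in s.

Cap-side area A_cap = π/4 × (8.33 in)² = 54.50 in^2
Rod-side annular area A_ann = π/4 × (8.33² − 3.90²) = 42.55 in^2
t_ext = A_cap·L/Q = 1.114 s
t_ret = A_ann·L/Q = 0.8700 s
t_cycle = t_ext + t_ret

t ≈ 1.98 s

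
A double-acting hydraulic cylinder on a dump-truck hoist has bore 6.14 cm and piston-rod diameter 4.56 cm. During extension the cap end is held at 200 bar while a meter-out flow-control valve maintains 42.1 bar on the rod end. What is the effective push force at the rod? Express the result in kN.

Cap-side area A_cap = π/4 × (6.14 cm)² = 29.61 cm^2
Rod-side annular area A_ann = π/4 × (6.14² − 4.56²) = 13.28 cm^2
Net thrust = P_cap·A_cap − P_rod·A_ann = 59.22 kN − 5.590 kN

F ≈ 53.6 kN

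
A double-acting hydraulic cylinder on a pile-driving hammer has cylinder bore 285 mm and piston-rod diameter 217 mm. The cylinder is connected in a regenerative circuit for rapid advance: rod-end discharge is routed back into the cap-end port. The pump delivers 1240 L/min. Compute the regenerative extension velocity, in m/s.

v ≈ 0.559 m/s

In regeneration the rod-end outflow joins the pump flow into the cap end, so the net volume the pump must supply per unit advance equals the rod cross-section area.
Rod cross-section A_rod = π/4 × (217 mm)² = 36980 mm^2
v = Q_pump / A_rod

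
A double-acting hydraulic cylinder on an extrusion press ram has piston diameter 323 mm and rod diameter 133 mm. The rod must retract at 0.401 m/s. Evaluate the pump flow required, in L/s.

Q ≈ 27.3 L/s

Rod-side annular area A_ann = π/4 × (323² − 133²) = 68050 mm^2
Q = A × v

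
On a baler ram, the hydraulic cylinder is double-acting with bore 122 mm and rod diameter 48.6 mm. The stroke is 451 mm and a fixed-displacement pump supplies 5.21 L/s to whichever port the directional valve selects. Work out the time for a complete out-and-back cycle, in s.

t ≈ 1.86 s

Cap-side area A_cap = π/4 × (122 mm)² = 11690 mm^2
Rod-side annular area A_ann = π/4 × (122² − 48.6²) = 9835 mm^2
t_ext = A_cap·L/Q = 1.012 s
t_ret = A_ann·L/Q = 0.8513 s
t_cycle = t_ext + t_ret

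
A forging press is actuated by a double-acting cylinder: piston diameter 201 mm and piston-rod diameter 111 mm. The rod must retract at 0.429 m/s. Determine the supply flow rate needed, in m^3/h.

Rod-side annular area A_ann = π/4 × (201² − 111²) = 22050 mm^2
Q = A × v

Q ≈ 34.1 m^3/h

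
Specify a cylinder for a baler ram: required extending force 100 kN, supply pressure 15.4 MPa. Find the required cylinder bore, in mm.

Extension force acts on the full piston face: F = P × (π/4)D².
D = √(4F / (πP)) = √(4 × 100 kN / (π × 15.4 MPa))

D ≈ 90.9 mm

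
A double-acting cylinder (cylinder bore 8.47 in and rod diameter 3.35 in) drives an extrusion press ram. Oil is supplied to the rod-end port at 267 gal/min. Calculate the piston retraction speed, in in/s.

Rod-side annular area A_ann = π/4 × (8.47² − 3.35²) = 47.53 in^2
Flow into the rod-end port fills the annular volume.
v = Q / A

v ≈ 21.6 in/s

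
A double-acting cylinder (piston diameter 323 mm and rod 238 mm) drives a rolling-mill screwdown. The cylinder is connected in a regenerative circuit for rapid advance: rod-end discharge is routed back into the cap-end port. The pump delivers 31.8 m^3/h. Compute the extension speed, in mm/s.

v ≈ 199 mm/s

In regeneration the rod-end outflow joins the pump flow into the cap end, so the net volume the pump must supply per unit advance equals the rod cross-section area.
Rod cross-section A_rod = π/4 × (238 mm)² = 44490 mm^2
v = Q_pump / A_rod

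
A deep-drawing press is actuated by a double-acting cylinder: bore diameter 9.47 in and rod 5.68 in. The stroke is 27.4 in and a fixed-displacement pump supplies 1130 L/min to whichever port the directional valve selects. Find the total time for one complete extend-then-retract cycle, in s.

t ≈ 2.75 s

Cap-side area A_cap = π/4 × (9.47 in)² = 70.44 in^2
Rod-side annular area A_ann = π/4 × (9.47² − 5.68²) = 45.10 in^2
t_ext = A_cap·L/Q = 1.679 s
t_ret = A_ann·L/Q = 1.075 s
t_cycle = t_ext + t_ret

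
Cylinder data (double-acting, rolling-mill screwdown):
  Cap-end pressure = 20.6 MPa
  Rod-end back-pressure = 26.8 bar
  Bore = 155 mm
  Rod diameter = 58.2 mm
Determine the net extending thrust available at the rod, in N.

F ≈ 3.45e5 N

Cap-side area A_cap = π/4 × (155 mm)² = 18870 mm^2
Rod-side annular area A_ann = π/4 × (155² − 58.2²) = 16210 mm^2
Net thrust = P_cap·A_cap − P_rod·A_ann = 3.887e5 N − 43440 N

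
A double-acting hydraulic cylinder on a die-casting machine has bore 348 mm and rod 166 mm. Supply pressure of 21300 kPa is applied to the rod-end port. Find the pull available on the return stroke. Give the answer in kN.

Rod-side annular area A_ann = π/4 × (348² − 166²) = 73470 mm^2
On retraction the pressure acts on the annular area (bore minus rod).
F = P × A_ann

F ≈ 1560 kN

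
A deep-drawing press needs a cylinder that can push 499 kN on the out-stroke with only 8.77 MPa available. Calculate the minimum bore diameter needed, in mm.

Extension force acts on the full piston face: F = P × (π/4)D².
D = √(4F / (πP)) = √(4 × 499 kN / (π × 8.77 MPa))

D ≈ 269 mm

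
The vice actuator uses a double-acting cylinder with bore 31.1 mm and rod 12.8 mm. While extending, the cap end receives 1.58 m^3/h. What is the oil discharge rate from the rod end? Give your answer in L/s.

Cap-side area A_cap = π/4 × (31.1 mm)² = 759.6 mm^2
Rod-side annular area A_ann = π/4 × (31.1² − 12.8²) = 631.0 mm^2
Piston speed v = Q_in/A_cap; rod-end outflow Q_out = v × A_ann = Q_in × A_ann/A_cap.

Q_out ≈ 0.365 L/s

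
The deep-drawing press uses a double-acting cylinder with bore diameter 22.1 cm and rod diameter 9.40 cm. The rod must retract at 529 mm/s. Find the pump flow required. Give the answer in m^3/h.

Q ≈ 59.8 m^3/h

Rod-side annular area A_ann = π/4 × (22.1² − 9.40²) = 314.2 cm^2
Q = A × v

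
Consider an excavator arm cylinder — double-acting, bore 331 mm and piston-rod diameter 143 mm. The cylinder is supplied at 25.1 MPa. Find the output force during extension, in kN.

F ≈ 2160 kN

Cap-side area A_cap = π/4 × (331 mm)² = 86050 mm^2
F = P × A_cap = 25.1 MPa × A_cap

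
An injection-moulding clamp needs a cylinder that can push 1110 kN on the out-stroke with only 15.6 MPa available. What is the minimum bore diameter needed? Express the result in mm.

Extension force acts on the full piston face: F = P × (π/4)D².
D = √(4F / (πP)) = √(4 × 1110 kN / (π × 15.6 MPa))

D ≈ 301 mm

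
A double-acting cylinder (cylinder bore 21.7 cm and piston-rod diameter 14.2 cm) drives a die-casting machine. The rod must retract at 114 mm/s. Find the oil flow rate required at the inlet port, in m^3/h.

Rod-side annular area A_ann = π/4 × (21.7² − 14.2²) = 211.5 cm^2
Q = A × v

Q ≈ 8.68 m^3/h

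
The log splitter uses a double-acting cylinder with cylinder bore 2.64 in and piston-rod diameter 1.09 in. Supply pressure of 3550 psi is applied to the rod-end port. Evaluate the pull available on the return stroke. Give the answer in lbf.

Rod-side annular area A_ann = π/4 × (2.64² − 1.09²) = 4.541 in^2
On retraction the pressure acts on the annular area (bore minus rod).
F = P × A_ann

F ≈ 16100 lbf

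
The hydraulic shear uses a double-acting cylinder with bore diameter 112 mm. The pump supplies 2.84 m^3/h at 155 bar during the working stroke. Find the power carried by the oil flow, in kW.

Hydraulic power = P × Q

W ≈ 12.2 kW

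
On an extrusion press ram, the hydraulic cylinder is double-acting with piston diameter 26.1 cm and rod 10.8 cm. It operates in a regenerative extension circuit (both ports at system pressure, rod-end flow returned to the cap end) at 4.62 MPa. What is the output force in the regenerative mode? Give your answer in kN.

F ≈ 42.3 kN

With equal pressure on both faces, forces on the annular region cancel; the net push is pressure × rod cross-section.
Rod cross-section A_rod = π/4 × (10.8 cm)² = 91.61 cm^2
F = P × A_rod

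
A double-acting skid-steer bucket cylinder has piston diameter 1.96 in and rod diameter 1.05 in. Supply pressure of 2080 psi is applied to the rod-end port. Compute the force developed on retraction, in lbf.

Rod-side annular area A_ann = π/4 × (1.96² − 1.05²) = 2.151 in^2
On retraction the pressure acts on the annular area (bore minus rod).
F = P × A_ann

F ≈ 4470 lbf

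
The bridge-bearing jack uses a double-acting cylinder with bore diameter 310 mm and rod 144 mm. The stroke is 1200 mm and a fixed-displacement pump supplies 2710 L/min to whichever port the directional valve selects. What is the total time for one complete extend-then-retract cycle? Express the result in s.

t ≈ 3.58 s

Cap-side area A_cap = π/4 × (310 mm)² = 75480 mm^2
Rod-side annular area A_ann = π/4 × (310² − 144²) = 59190 mm^2
t_ext = A_cap·L/Q = 2.005 s
t_ret = A_ann·L/Q = 1.573 s
t_cycle = t_ext + t_ret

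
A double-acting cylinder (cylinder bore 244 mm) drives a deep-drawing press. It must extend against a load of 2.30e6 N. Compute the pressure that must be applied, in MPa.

P ≈ 49.2 MPa

Cap-side area A_cap = π/4 × (244 mm)² = 46760 mm^2
P = F / A = 2.30e6 N / A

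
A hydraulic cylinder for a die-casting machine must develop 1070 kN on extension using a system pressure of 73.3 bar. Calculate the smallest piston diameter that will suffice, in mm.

Extension force acts on the full piston face: F = P × (π/4)D².
D = √(4F / (πP)) = √(4 × 1070 kN / (π × 73.3 bar))

D ≈ 431 mm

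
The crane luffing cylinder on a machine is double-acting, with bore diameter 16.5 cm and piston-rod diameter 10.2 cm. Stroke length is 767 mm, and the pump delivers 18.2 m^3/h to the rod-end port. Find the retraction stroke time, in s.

t ≈ 2.00 s

Rod-side annular area A_ann = π/4 × (16.5² − 10.2²) = 132.1 cm^2
Swept volume V = A × L; t = V / Q = A·L / Q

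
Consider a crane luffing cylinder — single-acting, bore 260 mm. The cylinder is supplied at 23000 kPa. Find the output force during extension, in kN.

F ≈ 1220 kN

Cap-side area A_cap = π/4 × (260 mm)² = 53090 mm^2
F = P × A_cap = 23000 kPa × A_cap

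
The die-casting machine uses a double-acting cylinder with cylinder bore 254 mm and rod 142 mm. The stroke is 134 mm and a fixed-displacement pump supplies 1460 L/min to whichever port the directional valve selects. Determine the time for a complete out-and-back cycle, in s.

Cap-side area A_cap = π/4 × (254 mm)² = 50670 mm^2
Rod-side annular area A_ann = π/4 × (254² − 142²) = 34830 mm^2
t_ext = A_cap·L/Q = 0.2790 s
t_ret = A_ann·L/Q = 0.1918 s
t_cycle = t_ext + t_ret

t ≈ 0.471 s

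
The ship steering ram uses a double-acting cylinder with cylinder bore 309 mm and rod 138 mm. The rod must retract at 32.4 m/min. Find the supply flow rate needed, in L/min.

Rod-side annular area A_ann = π/4 × (309² − 138²) = 60030 mm^2
Q = A × v

Q ≈ 1950 L/min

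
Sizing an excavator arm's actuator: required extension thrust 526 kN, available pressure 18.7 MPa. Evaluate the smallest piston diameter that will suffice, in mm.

Extension force acts on the full piston face: F = P × (π/4)D².
D = √(4F / (πP)) = √(4 × 526 kN / (π × 18.7 MPa))

D ≈ 189 mm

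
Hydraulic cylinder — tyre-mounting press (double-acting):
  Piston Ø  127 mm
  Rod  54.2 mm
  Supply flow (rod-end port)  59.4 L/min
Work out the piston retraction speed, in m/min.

Rod-side annular area A_ann = π/4 × (127² − 54.2²) = 10360 mm^2
Flow into the rod-end port fills the annular volume.
v = Q / A

v ≈ 5.73 m/min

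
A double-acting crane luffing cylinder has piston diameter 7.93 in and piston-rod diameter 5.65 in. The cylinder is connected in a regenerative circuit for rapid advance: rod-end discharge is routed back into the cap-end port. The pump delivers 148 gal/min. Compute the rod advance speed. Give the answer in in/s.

v ≈ 22.7 in/s

In regeneration the rod-end outflow joins the pump flow into the cap end, so the net volume the pump must supply per unit advance equals the rod cross-section area.
Rod cross-section A_rod = π/4 × (5.65 in)² = 25.07 in^2
v = Q_pump / A_rod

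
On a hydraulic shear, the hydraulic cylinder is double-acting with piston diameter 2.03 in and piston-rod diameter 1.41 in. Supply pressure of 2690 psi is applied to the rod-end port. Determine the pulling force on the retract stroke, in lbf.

F ≈ 4510 lbf

Rod-side annular area A_ann = π/4 × (2.03² − 1.41²) = 1.675 in^2
On retraction the pressure acts on the annular area (bore minus rod).
F = P × A_ann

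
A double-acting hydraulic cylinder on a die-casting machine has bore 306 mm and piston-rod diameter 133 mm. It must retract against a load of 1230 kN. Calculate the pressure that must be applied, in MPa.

Rod-side annular area A_ann = π/4 × (306² − 133²) = 59650 mm^2
Retraction: pressure acts on the annular area.
P = F / A = 1230 kN / A

P ≈ 20.6 MPa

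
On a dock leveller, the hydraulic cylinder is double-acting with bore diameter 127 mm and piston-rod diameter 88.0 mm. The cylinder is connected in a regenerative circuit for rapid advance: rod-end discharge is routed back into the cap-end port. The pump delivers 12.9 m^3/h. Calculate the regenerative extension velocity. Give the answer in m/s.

In regeneration the rod-end outflow joins the pump flow into the cap end, so the net volume the pump must supply per unit advance equals the rod cross-section area.
Rod cross-section A_rod = π/4 × (88.0 mm)² = 6082 mm^2
v = Q_pump / A_rod

v ≈ 0.589 m/s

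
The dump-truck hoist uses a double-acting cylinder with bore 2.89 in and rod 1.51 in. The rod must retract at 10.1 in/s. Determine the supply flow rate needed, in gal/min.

Rod-side annular area A_ann = π/4 × (2.89² − 1.51²) = 4.769 in^2
Q = A × v

Q ≈ 12.5 gal/min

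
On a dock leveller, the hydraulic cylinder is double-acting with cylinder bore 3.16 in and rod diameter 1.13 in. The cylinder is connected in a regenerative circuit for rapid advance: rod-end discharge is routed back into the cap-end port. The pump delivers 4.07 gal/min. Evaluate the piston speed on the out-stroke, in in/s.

v ≈ 15.6 in/s

In regeneration the rod-end outflow joins the pump flow into the cap end, so the net volume the pump must supply per unit advance equals the rod cross-section area.
Rod cross-section A_rod = π/4 × (1.13 in)² = 1.003 in^2
v = Q_pump / A_rod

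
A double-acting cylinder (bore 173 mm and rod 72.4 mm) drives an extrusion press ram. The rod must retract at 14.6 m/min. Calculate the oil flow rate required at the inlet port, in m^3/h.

Q ≈ 17.0 m^3/h

Rod-side annular area A_ann = π/4 × (173² − 72.4²) = 19390 mm^2
Q = A × v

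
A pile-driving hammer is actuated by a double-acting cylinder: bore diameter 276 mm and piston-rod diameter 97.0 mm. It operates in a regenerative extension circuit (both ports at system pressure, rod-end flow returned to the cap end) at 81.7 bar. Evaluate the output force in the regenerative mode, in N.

With equal pressure on both faces, forces on the annular region cancel; the net push is pressure × rod cross-section.
Rod cross-section A_rod = π/4 × (97.0 mm)² = 7390 mm^2
F = P × A_rod

F ≈ 60400 N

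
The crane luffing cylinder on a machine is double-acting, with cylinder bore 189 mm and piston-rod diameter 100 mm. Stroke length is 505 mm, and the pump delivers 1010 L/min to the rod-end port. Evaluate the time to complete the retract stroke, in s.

Rod-side annular area A_ann = π/4 × (189² − 100²) = 20200 mm^2
Swept volume V = A × L; t = V / Q = A·L / Q

t ≈ 0.606 s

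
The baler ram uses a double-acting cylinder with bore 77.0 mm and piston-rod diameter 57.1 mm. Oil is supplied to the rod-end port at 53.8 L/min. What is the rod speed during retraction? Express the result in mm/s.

Rod-side annular area A_ann = π/4 × (77.0² − 57.1²) = 2096 mm^2
Flow into the rod-end port fills the annular volume.
v = Q / A

v ≈ 428 mm/s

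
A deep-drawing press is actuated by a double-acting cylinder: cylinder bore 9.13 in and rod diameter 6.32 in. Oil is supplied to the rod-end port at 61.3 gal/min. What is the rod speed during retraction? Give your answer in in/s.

v ≈ 6.92 in/s

Rod-side annular area A_ann = π/4 × (9.13² − 6.32²) = 34.10 in^2
Flow into the rod-end port fills the annular volume.
v = Q / A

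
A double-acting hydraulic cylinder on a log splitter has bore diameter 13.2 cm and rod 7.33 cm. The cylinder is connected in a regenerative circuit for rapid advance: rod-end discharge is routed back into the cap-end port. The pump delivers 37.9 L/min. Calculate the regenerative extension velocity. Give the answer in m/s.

v ≈ 0.150 m/s

In regeneration the rod-end outflow joins the pump flow into the cap end, so the net volume the pump must supply per unit advance equals the rod cross-section area.
Rod cross-section A_rod = π/4 × (7.33 cm)² = 42.20 cm^2
v = Q_pump / A_rod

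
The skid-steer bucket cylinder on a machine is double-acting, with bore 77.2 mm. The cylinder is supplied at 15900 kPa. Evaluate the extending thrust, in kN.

F ≈ 74.4 kN

Cap-side area A_cap = π/4 × (77.2 mm)² = 4681 mm^2
F = P × A_cap = 15900 kPa × A_cap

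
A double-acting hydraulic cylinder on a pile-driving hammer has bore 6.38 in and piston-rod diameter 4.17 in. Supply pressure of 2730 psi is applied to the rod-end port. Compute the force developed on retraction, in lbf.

F ≈ 50000 lbf

Rod-side annular area A_ann = π/4 × (6.38² − 4.17²) = 18.31 in^2
On retraction the pressure acts on the annular area (bore minus rod).
F = P × A_ann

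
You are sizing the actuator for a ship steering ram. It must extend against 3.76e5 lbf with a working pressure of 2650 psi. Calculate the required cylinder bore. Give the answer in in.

D ≈ 13.4 in

Extension force acts on the full piston face: F = P × (π/4)D².
D = √(4F / (πP)) = √(4 × 3.76e5 lbf / (π × 2650 psi))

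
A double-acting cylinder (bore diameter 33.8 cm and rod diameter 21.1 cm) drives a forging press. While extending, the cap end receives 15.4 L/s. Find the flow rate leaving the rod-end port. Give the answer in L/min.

Cap-side area A_cap = π/4 × (33.8 cm)² = 897.3 cm^2
Rod-side annular area A_ann = π/4 × (33.8² − 21.1²) = 547.6 cm^2
Piston speed v = Q_in/A_cap; rod-end outflow Q_out = v × A_ann = Q_in × A_ann/A_cap.

Q_out ≈ 564 L/min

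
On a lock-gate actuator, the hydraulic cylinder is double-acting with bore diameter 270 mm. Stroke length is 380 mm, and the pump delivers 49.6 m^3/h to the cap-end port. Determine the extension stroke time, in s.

t ≈ 1.58 s

Cap-side area A_cap = π/4 × (270 mm)² = 57260 mm^2
Swept volume V = A × L; t = V / Q = A·L / Q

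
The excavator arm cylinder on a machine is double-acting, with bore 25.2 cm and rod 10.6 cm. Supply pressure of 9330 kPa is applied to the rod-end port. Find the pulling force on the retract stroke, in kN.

Rod-side annular area A_ann = π/4 × (25.2² − 10.6²) = 410.5 cm^2
On retraction the pressure acts on the annular area (bore minus rod).
F = P × A_ann

F ≈ 383 kN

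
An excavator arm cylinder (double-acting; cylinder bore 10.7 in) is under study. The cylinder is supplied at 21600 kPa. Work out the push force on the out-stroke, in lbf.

F ≈ 2.82e5 lbf

Cap-side area A_cap = π/4 × (10.7 in)² = 89.92 in^2
F = P × A_cap = 21600 kPa × A_cap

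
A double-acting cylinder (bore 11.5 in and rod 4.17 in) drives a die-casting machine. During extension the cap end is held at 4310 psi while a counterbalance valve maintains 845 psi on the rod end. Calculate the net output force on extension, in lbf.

F ≈ 3.71e5 lbf

Cap-side area A_cap = π/4 × (11.5 in)² = 103.9 in^2
Rod-side annular area A_ann = π/4 × (11.5² − 4.17²) = 90.21 in^2
Net thrust = P_cap·A_cap − P_rod·A_ann = 4.477e5 lbf − 76230 lbf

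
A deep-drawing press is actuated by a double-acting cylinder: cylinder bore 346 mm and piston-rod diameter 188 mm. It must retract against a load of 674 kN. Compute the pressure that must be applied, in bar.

Rod-side annular area A_ann = π/4 × (346² − 188²) = 66270 mm^2
Retraction: pressure acts on the annular area.
P = F / A = 674 kN / A

P ≈ 102 bar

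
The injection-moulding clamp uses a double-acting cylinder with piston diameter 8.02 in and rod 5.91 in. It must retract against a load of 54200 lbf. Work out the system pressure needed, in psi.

Rod-side annular area A_ann = π/4 × (8.02² − 5.91²) = 23.08 in^2
Retraction: pressure acts on the annular area.
P = F / A = 54200 lbf / A

P ≈ 2350 psi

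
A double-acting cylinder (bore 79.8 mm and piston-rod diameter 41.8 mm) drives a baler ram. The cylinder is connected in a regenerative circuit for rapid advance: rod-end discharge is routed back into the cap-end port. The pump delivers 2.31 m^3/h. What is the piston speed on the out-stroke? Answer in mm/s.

In regeneration the rod-end outflow joins the pump flow into the cap end, so the net volume the pump must supply per unit advance equals the rod cross-section area.
Rod cross-section A_rod = π/4 × (41.8 mm)² = 1372 mm^2
v = Q_pump / A_rod

v ≈ 468 mm/s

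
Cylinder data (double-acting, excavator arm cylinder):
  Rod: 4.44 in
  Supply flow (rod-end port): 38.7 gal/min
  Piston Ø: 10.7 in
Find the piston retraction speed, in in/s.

v ≈ 2.00 in/s

Rod-side annular area A_ann = π/4 × (10.7² − 4.44²) = 74.44 in^2
Flow into the rod-end port fills the annular volume.
v = Q / A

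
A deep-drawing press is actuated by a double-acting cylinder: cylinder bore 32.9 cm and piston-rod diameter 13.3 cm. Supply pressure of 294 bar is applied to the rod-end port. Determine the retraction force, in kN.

Rod-side annular area A_ann = π/4 × (32.9² − 13.3²) = 711.2 cm^2
On retraction the pressure acts on the annular area (bore minus rod).
F = P × A_ann

F ≈ 2090 kN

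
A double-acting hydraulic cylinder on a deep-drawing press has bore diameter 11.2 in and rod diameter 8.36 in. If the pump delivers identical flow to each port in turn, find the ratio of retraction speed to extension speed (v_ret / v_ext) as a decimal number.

v_ret/v_ext ≈ 2.26

Cap-side area A_cap = π/4 × (11.2 in)² = 98.52 in^2
Rod-side annular area A_ann = π/4 × (11.2² − 8.36²) = 43.63 in^2
For equal Q, v ∝ 1/A, so v_ret/v_ext = A_cap/A_ann.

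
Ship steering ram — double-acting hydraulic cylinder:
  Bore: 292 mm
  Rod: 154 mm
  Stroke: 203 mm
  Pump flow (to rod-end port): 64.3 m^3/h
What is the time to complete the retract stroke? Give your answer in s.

Rod-side annular area A_ann = π/4 × (292² − 154²) = 48340 mm^2
Swept volume V = A × L; t = V / Q = A·L / Q

t ≈ 0.549 s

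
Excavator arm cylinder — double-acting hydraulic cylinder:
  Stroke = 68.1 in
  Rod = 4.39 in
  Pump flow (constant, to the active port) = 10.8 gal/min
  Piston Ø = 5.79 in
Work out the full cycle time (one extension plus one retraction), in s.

Cap-side area A_cap = π/4 × (5.79 in)² = 26.33 in^2
Rod-side annular area A_ann = π/4 × (5.79² − 4.39²) = 11.19 in^2
t_ext = A_cap·L/Q = 43.12 s
t_ret = A_ann·L/Q = 18.33 s
t_cycle = t_ext + t_ret

t ≈ 61.5 s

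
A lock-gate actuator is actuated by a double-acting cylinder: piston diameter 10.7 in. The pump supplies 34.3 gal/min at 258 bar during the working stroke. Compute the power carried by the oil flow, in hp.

W ≈ 74.9 hp

Hydraulic power = P × Q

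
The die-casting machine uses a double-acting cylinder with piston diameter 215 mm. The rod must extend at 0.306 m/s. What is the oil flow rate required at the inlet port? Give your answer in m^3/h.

Cap-side area A_cap = π/4 × (215 mm)² = 36310 mm^2
Q = A × v

Q ≈ 40.0 m^3/h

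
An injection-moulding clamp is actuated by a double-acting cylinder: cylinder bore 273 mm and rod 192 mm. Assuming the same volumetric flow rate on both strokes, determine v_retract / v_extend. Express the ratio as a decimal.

v_ret/v_ext ≈ 1.98

Cap-side area A_cap = π/4 × (273 mm)² = 58530 mm^2
Rod-side annular area A_ann = π/4 × (273² − 192²) = 29580 mm^2
For equal Q, v ∝ 1/A, so v_ret/v_ext = A_cap/A_ann.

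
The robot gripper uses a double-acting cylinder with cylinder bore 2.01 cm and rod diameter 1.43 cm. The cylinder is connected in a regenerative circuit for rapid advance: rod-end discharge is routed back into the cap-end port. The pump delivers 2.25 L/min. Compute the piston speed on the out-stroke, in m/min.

In regeneration the rod-end outflow joins the pump flow into the cap end, so the net volume the pump must supply per unit advance equals the rod cross-section area.
Rod cross-section A_rod = π/4 × (1.43 cm)² = 1.606 cm^2
v = Q_pump / A_rod

v ≈ 14.0 m/min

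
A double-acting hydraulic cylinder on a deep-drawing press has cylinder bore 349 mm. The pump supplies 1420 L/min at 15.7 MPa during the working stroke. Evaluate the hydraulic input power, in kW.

W ≈ 372 kW

Hydraulic power = P × Q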